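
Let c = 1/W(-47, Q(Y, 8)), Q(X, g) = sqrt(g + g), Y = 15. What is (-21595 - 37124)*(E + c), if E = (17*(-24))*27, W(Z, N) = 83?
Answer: 53688367113/83 ≈ 6.4685e+8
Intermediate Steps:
Q(X, g) = sqrt(2)*sqrt(g) (Q(X, g) = sqrt(2*g) = sqrt(2)*sqrt(g))
E = -11016 (E = -408*27 = -11016)
c = 1/83 ≈ 0.012048
(-21595 - 37124)*(E + c) = (-21595 - 37124)*(-11016 + 1/83) = -58719*(-914327/83) = 53688367113/83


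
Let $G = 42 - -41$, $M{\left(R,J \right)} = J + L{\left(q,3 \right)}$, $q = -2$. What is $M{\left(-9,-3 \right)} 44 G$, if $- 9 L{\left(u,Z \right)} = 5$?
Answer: $- \frac{116864}{9} \approx -12985.0$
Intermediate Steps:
$L{\left(u,Z \right)} = - \frac{5}{9}$ ($L{\left(u,Z \right)} = \left(- \frac{1}{9}\right) 5 = - \frac{5}{9}$)
$M{\left(R,J \right)} = - \frac{5}{9} + J$ ($M{\left(R,J \right)} = J - \frac{5}{9} = - \frac{5}{9} + J$)
$G = 83$ ($G = 42 + 41 = 83$)
$M{\left(-9,-3 \right)} 44 G = \left(- \frac{5}{9} - 3\right) 44 \cdot 83 = \left(- \frac{32}{9}\right) 44 \cdot 83 = \left(- \frac{1408}{9}\right) 83 = - \frac{116864}{9}$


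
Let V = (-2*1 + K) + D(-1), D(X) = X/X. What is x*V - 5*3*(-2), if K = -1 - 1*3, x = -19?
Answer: 125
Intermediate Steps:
D(X) = 1
K = -4 (K = -1 - 3 = -4)
V = -5 (V = (-2*1 - 4) + 1 = (-2 - 4) + 1 = -6 + 1 = -5)
x*V - 5*3*(-2) = -19*(-5) - 5*3*(-2) = 95 - 15*(-2) = 95 + 30 = 125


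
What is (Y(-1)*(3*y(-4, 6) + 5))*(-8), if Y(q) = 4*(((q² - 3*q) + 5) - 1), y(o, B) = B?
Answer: -5888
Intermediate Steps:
Y(q) = 16 - 12*q + 4*q² (Y(q) = 4*((5 + q² - 3*q) - 1) = 4*(4 + q² - 3*q) = 16 - 12*q + 4*q²)
(Y(-1)*(3*y(-4, 6) + 5))*(-8) = ((16 - 12*(-1) + 4*(-1)²)*(3*6 + 5))*(-8) = ((16 + 12 + 4*1)*(18 + 5))*(-8) = ((16 + 12 + 4)*23)*(-8) = (32*23)*(-8) = 736*(-8) = -5888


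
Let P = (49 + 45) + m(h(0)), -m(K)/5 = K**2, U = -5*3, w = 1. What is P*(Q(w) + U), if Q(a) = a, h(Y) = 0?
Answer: -1316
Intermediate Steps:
U = -15
m(K) = -5*K**2
P = 94 (P = (49 + 45) - 5*0**2 = 94 - 5*0 = 94 + 0 = 94)
P*(Q(w) + U) = 94*(1 - 15) = 94*(-14) = -1316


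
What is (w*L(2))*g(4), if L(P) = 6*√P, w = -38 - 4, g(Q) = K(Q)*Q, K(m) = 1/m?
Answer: -252*√2 ≈ -356.38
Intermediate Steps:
g(Q) = 1 (g(Q) = Q/Q = 1)
w = -42
(w*L(2))*g(4) = -252*√2*1 = -252*√2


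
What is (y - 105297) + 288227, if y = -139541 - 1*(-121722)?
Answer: 165111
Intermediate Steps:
y = -17819 (y = -139541 + 121722 = -17819)
(y - 105297) + 288227 = (-17819 - 105297) + 288227 = -123116 + 288227 = 165111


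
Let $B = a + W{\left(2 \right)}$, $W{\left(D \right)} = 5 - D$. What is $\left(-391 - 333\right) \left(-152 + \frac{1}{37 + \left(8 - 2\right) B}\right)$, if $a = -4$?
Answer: $\frac{3410764}{31} \approx 1.1002 \cdot 10^{5}$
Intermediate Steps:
$B = -1$ ($B = -4 + \left(5 - 2\right) = -4 + 3 = -1$)
$\left(-391 - 333\right) \left(-152 + \frac{1}{37 + \left(8 - 2\right) B}\right) = \left(-391 - 333\right) \left(-152 + \frac{1}{37 + \left(8 - 2\right) \left(-1\right)}\right) = - 724 \left(-152 + \frac{1}{37 + 6 \left(-1\right)}\right) = - 724 \left(-152 + \frac{1}{37 - 6}\right) = - 724 \left(-152 + \frac{1}{31}\right) = \left(-724\right) \left(- \frac{4711}{31}\right) = \frac{3410764}{31}$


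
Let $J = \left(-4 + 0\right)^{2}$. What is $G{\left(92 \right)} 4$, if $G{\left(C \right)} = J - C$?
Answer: $-304$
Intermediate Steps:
$J = 16$ ($J = \left(-4\right)^{2} = 16$)
$G{\left(C \right)} = 16 - C$
$G{\left(92 \right)} 4 = \left(16 - 92\right) 4 = \left(-76\right) 4 = -304$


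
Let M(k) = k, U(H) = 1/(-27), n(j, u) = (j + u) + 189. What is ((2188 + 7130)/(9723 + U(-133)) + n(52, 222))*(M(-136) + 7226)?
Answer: 43177513657/13126 ≈ 3.2895e+6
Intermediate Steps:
n(j, u) = 189 + j + u
U(H) = -1/27
((2188 + 7130)/(9723 + U(-133)) + n(52, 222))*(M(-136) + 7226) = ((2188 + 7130)/(9723 - 1/27) + (189 + 52 + 222))*(-136 + 7226) = (9318/(262520/27) + 463)*7090 = (9318*(27/262520) + 463)*7090 = (125793/131260 + 463)*7090 = (60899173/131260)*7090 = 43177513657/13126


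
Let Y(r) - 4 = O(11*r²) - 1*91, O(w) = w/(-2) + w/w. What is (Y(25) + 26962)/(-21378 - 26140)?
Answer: -46877/95036 ≈ -0.49326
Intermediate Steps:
O(w) = 1 - w/2 (O(w) = w*(-½) + 1 = -w/2 + 1 = 1 - w/2)
Y(r) = -86 - 11*r²/2 (Y(r) = 4 + ((1 - 11*r²/2) - 1*91) = 4 + ((1 - 11*r²/2) - 91) = 4 + (-90 - 11*r²/2) = -86 - 11*r²/2)
(Y(25) + 26962)/(-21378 - 26140) = ((-86 - 11/2*25²) + 26962)/(-21378 - 26140) = ((-86 - 11/2*625) + 26962)/(-47518) = ((-86 - 6875/2) + 26962)*(-1/47518) = (-7047/2 + 26962)*(-1/47518) = (46877/2)*(-1/47518) = -46877/95036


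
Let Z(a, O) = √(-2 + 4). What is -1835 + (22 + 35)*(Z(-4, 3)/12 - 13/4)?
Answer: -8081/4 + 19*√2/4 ≈ -2013.5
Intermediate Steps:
Z(a, O) = √2
-1835 + (22 + 35)*(Z(-4, 3)/12 - 13/4) = -1835 + (22 + 35)*(√2/12 - 13/4) = -1835 + 57*(√2*(1/12) - 13*¼) = -1835 + 57*(√2/12 - 13/4) = -1835 + 57*(-13/4 + √2/12) = -1835 + (-741/4 + 19*√2/4) = -8081/4 + 19*√2/4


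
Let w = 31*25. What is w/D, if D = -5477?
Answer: -775/5477 ≈ -0.14150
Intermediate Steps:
w = 775
w/D = 775/(-5477) = 775*(-1/5477) = -775/5477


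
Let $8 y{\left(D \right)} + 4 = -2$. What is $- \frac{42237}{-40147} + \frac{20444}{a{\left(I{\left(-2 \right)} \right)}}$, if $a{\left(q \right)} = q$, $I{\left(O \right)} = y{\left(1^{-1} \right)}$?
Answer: $- \frac{172786019}{6339} \approx -27258.0$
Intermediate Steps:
$y{\left(D \right)} = - \frac{3}{4}$ ($y{\left(D \right)} = - \frac{1}{2} + \frac{1}{8} \left(-2\right) = - \frac{1}{2} - \frac{1}{4} = - \frac{3}{4}$)
$I{\left(O \right)} = - \frac{3}{4}$
$- \frac{42237}{-40147} + \frac{20444}{a{\left(I{\left(-2 \right)} \right)}} = - \frac{42237}{-40147} + \frac{20444}{- \frac{3}{4}} = \left(-42237\right) \left(- \frac{1}{40147}\right) + 20444 \left(- \frac{4}{3}\right) = \frac{2223}{2113} - \frac{81776}{3} = - \frac{172786019}{6339}$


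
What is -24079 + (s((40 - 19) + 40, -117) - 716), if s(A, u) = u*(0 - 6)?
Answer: -24093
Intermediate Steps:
s(A, u) = -6*u (s(A, u) = u*(-6) = -6*u)
-24079 + (s((40 - 19) + 40, -117) - 716) = -24079 + (-6*(-117) - 716) = -24079 + (702 - 716) = -24079 - 14 = -24093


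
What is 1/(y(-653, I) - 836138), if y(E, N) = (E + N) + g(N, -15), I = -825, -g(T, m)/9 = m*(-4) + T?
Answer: -1/830731 ≈ -1.2038e-6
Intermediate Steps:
g(T, m) = -9*T + 36*m (g(T, m) = -9*(m*(-4) + T) = -9*(-4*m + T) = -9*(T - 4*m) = -9*T + 36*m)
y(E, N) = -540 + E - 8*N (y(E, N) = (E + N) + (-9*N + 36*(-15)) = (E + N) + (-9*N - 540) = (E + N) + (-540 - 9*N) = -540 + E - 8*N)
1/(y(-653, I) - 836138) = 1/((-540 - 653 - 8*(-825)) - 836138) = 1/((-540 - 653 + 6600) - 836138) = 1/(5407 - 836138) = 1/(-830731) = -1/830731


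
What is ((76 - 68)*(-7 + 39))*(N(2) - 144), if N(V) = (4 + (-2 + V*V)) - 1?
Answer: -35584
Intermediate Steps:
N(V) = 1 + V² (N(V) = (4 + (-2 + V²)) - 1 = (2 + V²) - 1 = 1 + V²)
((76 - 68)*(-7 + 39))*(N(2) - 144) = ((76 - 68)*(-7 + 39))*((1 + 2²) - 144) = (8*32)*((1 + 4) - 144) = 256*(5 - 144) = 256*(-139) = -35584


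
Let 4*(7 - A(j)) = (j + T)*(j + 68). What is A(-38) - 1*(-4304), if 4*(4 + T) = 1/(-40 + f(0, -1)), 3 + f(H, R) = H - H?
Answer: 1591359/344 ≈ 4626.0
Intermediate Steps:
f(H, R) = -3 (f(H, R) = -3 + (H - H) = -3 + 0 = -3)
T = -689/172 (T = -4 + 1/(4*(-40 - 3)) = -4 + (¼)/(-43) = -4 + (¼)*(-1/43) = -4 - 1/172 = -689/172 ≈ -4.0058)
A(j) = 7 - (68 + j)*(-689/172 + j)/4 (A(j) = 7 - (j - 689/172)*(j + 68)/4 = 7 - (-689/172 + j)*(68 + j)/4 = 7 - (68 + j)*(-689/172 + j)/4)
A(-38) - 1*(-4304) = (12917/172 - 11007/688*(-38) - ¼*(-38)²) - 1*(-4304) = (12917/172 + 209133/344 - ¼*1444) + 4304 = (12917/172 + 209133/344 - 361) + 4304 = 110783/344 + 4304 = 1591359/344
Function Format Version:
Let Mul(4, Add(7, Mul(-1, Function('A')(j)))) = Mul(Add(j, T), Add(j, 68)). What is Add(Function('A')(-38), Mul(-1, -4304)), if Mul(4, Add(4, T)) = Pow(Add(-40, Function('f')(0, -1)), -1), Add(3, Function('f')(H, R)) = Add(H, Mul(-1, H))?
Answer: Rational(1591359, 344) ≈ 4626.0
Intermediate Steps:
Function('f')(H, R) = -3 (Function('f')(H, R) = Add(-3, Add(H, Mul(-1, H))) = Add(-3, 0) = -3)
T = Rational(-689, 172) (T = Add(-4, Mul(Rational(1, 4), Pow(Add(-40, -3), -1))) = Add(-4, Mul(Rational(1, 4), Pow(-43, -1))) = Add(-4, Mul(Rational(1, 4), Rational(-1, 43))) = Add(-4, Rational(-1, 172)) = Rational(-689, 172) ≈ -4.0058)
Function('A')(j) = Add(7, Mul(Rational(-1, 4), Add(68, j), Add(Rational(-689, 172), j))) (Function('A')(j) = Add(7, Mul(Rational(-1, 4), Mul(Add(j, Rational(-689, 172)), Add(j, 68)))) = Add(7, Mul(Rational(-1, 4), Mul(Add(Rational(-689, 172), j), Add(68, j)))) = Add(7, Mul(Rational(-1, 4), Mul(Add(68, j), Add(Rational(-689, 172), j)))) = Add(7, Mul(Rational(-1, 4), Add(68, j), Add(Rational(-689, 172), j))))
Add(Function('A')(-38), Mul(-1, -4304)) = Add(Add(Rational(12917, 172), Mul(Rational(-11007, 688), -38), Mul(Rational(-1, 4), Pow(-38, 2))), Mul(-1, -4304)) = Add(Add(Rational(12917, 172), Rational(209133, 344), Mul(Rational(-1, 4), 1444)), 4304) = Add(Add(Rational(12917, 172), Rational(209133, 344), -361), 4304) = Add(Rational(110783, 344), 4304) = Rational(1591359, 344)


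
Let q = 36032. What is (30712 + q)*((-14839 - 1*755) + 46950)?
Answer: 2092824864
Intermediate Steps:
(30712 + q)*((-14839 - 1*755) + 46950) = (30712 + 36032)*((-14839 - 1*755) + 46950) = 66744*((-14839 - 755) + 46950) = 66744*(-15594 + 46950) = 66744*31356 = 2092824864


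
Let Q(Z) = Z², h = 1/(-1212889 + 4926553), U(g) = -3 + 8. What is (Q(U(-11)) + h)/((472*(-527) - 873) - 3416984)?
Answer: -92841601/13616524136064 ≈ -6.8183e-6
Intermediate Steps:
U(g) = 5
h = 1/3713664 ≈ 2.6928e-7
(Q(U(-11)) + h)/((472*(-527) - 873) - 3416984) = (5² + 1/3713664)/((472*(-527) - 873) - 3416984) = (25 + 1/3713664)/((-248744 - 873) - 3416984) = 92841601/(3713664*(-249617 - 3416984)) = (92841601/3713664)/(-3666601) = (92841601/3713664)*(-1/3666601) = -92841601/13616524136064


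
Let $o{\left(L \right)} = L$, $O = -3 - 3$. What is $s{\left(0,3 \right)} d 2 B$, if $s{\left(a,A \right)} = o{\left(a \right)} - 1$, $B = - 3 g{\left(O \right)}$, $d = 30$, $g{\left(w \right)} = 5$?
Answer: $900$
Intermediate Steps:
$O = -6$ ($O = -3 - 3 = -6$)
$B = -15$ ($B = \left(-3\right) 5 = -15$)
$s{\left(a,A \right)} = -1 + a$ ($s{\left(a,A \right)} = a - 1 = -1 + a$)
$s{\left(0,3 \right)} d 2 B = \left(-1 + 0\right) 30 \cdot 2 \left(-15\right) = \left(-1\right) 30 \left(-30\right) = \left(-30\right) \left(-30\right) = 900$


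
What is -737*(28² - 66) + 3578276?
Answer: 3049110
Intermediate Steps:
-737*(28² - 66) + 3578276 = -737*(784 - 66) + 3578276 = -737*718 + 3578276 = -529166 + 3578276 = 3049110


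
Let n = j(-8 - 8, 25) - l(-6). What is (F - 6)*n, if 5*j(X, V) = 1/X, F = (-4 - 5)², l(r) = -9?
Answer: 10785/16 ≈ 674.06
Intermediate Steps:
F = 81 (F = (-9)² = 81)
j(X, V) = 1/(5*X)
n = 719/80 (n = 1/(5*(-8 - 8)) - 1*(-9) = (⅕)/(-16) + 9 = (⅕)*(-1/16) + 9 = -1/80 + 9 = 719/80 ≈ 8.9875)
(F - 6)*n = (81 - 6)*(719/80) = 75*(719/80) = 10785/16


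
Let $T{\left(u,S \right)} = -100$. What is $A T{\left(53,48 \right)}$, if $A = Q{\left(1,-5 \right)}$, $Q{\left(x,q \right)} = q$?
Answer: $500$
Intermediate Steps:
$A = -5$
$A T{\left(53,48 \right)} = \left(-5\right) \left(-100\right) = 500$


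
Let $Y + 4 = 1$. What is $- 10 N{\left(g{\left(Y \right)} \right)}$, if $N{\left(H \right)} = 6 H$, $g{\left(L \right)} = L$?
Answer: $180$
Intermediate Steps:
$Y = -3$ ($Y = -4 + 1 = -3$)
$- 10 N{\left(g{\left(Y \right)} \right)} = - 10 \cdot 6 \left(-3\right) = \left(-10\right) \left(-18\right) = 180$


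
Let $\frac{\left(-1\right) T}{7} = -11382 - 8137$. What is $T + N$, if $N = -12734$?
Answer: $123899$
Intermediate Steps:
$T = 136633$ ($T = - 7 \left(-11382 - 8137\right) = \left(-7\right) \left(-19519\right) = 136633$)
$T + N = 136633 - 12734 = 123899$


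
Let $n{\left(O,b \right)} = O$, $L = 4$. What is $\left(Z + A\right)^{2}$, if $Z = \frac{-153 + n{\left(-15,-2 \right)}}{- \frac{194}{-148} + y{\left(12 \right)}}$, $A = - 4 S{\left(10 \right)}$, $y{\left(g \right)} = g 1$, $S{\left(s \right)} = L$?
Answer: $\frac{794788864}{970225} \approx 819.18$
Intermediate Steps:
$S{\left(s \right)} = 4$
$y{\left(g \right)} = g$
$A = -16$ ($A = \left(-4\right) 4 = -16$)
$Z = - \frac{12432}{985}$ ($Z = \frac{-153 - 15}{- \frac{194}{-148} + 12} = - \frac{168}{\left(-194\right) \left(- \frac{1}{148}\right) + 12} = - \frac{168}{\frac{97}{74} + 12} = - \frac{168}{\frac{985}{74}} = \left(-168\right) \frac{74}{985} = - \frac{12432}{985} \approx -12.621$)
$\left(Z + A\right)^{2} = \left(- \frac{12432}{985} - 16\right)^{2} = \left(- \frac{28192}{985}\right)^{2} = \frac{794788864}{970225}$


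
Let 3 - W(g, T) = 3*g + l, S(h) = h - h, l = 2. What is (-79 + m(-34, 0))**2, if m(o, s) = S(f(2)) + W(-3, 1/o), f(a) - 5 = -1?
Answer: 4761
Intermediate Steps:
f(a) = 4 (f(a) = 5 - 1 = 4)
S(h) = 0
W(g, T) = 1 - 3*g (W(g, T) = 3 - (3*g + 2) = 3 - (2 + 3*g) = 3 + (-2 - 3*g) = 1 - 3*g)
m(o, s) = 10 (m(o, s) = 0 + (1 - 3*(-3)) = 0 + (1 + 9) = 0 + 10 = 10)
(-79 + m(-34, 0))**2 = (-79 + 10)**2 = (-69)**2 = 4761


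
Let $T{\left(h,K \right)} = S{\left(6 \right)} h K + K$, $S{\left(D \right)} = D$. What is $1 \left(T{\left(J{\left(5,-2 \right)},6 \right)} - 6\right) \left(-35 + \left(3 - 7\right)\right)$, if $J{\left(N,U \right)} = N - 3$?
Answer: $-2808$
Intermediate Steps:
$J{\left(N,U \right)} = -3 + N$
$T{\left(h,K \right)} = K + 6 K h$ ($T{\left(h,K \right)} = 6 h K + K = 6 K h + K = K + 6 K h$)
$1 \left(T{\left(J{\left(5,-2 \right)},6 \right)} - 6\right) \left(-35 + \left(3 - 7\right)\right) = 1 \left(6 \left(1 + 6 \left(-3 + 5\right)\right) - 6\right) \left(-35 + \left(3 - 7\right)\right) = 1 \left(6 \left(1 + 6 \cdot 2\right) - 6\right) \left(-35 + \left(3 - 7\right)\right) = 1 \left(6 \left(1 + 12\right) - 6\right) \left(-35 - 4\right) = 1 \left(6 \cdot 13 - 6\right) \left(-39\right) = 1 \left(78 - 6\right) \left(-39\right) = 1 \cdot 72 \left(-39\right) = 1 \left(-2808\right) = -2808$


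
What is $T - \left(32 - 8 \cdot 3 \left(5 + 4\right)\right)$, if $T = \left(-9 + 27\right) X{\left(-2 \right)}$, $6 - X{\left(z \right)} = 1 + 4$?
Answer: $202$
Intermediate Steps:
$X{\left(z \right)} = 1$ ($X{\left(z \right)} = 6 - \left(1 + 4\right) = 6 - 5 = 1$)
$T = 18$ ($T = \left(-9 + 27\right) 1 = 18 \cdot 1 = 18$)
$T - \left(32 - 8 \cdot 3 \left(5 + 4\right)\right) = 18 - \left(32 - 8 \cdot 3 \left(5 + 4\right)\right) = 18 - \left(32 - 8 \cdot 3 \cdot 9\right) = 18 + \left(-32 + 8 \cdot 27\right) = 18 + \left(-32 + 216\right) = 18 + 184 = 202$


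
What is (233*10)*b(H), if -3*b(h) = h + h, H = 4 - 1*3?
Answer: -4660/3 ≈ -1553.3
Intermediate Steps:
H = 1 (H = 4 - 3 = 1)
b(h) = -2*h/3 (b(h) = -(h + h)/3 = -2*h/3)
(233*10)*b(H) = (233*10)*(-2/3*1) = 2330*(-2/3) = -4660/3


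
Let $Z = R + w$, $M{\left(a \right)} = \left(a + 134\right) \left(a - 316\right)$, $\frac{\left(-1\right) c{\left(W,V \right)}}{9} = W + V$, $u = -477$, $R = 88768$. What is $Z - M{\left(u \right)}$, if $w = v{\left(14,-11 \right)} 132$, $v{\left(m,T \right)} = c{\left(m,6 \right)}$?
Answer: $-206991$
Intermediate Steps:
$c{\left(W,V \right)} = - 9 V - 9 W$ ($c{\left(W,V \right)} = - 9 \left(W + V\right) = - 9 \left(V + W\right) = - 9 V - 9 W$)
$v{\left(m,T \right)} = -54 - 9 m$ ($v{\left(m,T \right)} = \left(-9\right) 6 - 9 m = -54 - 9 m$)
$M{\left(a \right)} = \left(-316 + a\right) \left(134 + a\right)$ ($M{\left(a \right)} = \left(134 + a\right) \left(-316 + a\right) = \left(-316 + a\right) \left(134 + a\right)$)
$w = -23760$ ($w = \left(-54 - 126\right) 132 = \left(-180\right) 132 = -23760$)
$Z = 65008$ ($Z = 88768 - 23760 = 65008$)
$Z - M{\left(u \right)} = 65008 - \left(-42344 + \left(-477\right)^{2} - -86814\right) = 65008 - \left(-42344 + 227529 + 86814\right) = 65008 - 271999 = -206991$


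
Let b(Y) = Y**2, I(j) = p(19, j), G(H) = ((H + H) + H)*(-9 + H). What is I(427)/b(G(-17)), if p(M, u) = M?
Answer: 19/1758276 ≈ 1.0806e-5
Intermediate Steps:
G(H) = 3*H*(-9 + H) (G(H) = (2*H + H)*(-9 + H) = (3*H)*(-9 + H) = 3*H*(-9 + H))
I(j) = 19
I(427)/b(G(-17)) = 19/((3*(-17)*(-9 - 17))**2) = 19/((3*(-17)*(-26))**2) = 19/(1326**2) = 19/1758276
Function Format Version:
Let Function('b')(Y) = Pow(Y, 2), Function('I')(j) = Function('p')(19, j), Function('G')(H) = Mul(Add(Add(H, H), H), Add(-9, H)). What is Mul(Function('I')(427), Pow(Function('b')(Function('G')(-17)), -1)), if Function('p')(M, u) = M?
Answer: Rational(19, 1758276) ≈ 1.0806e-5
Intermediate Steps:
Function('G')(H) = Mul(3, H, Add(-9, H)) (Function('G')(H) = Mul(Add(Mul(2, H), H), Add(-9, H)) = Mul(Mul(3, H), Add(-9, H)) = Mul(3, H, Add(-9, H)))
Function('I')(j) = 19
Mul(Function('I')(427), Pow(Function('b')(Function('G')(-17)), -1)) = Mul(19, Pow(Pow(Mul(3, -17, Add(-9, -17)), 2), -1)) = Mul(19, Pow(Pow(Mul(3, -17, -26), 2), -1)) = Mul(19, Pow(Pow(1326, 2), -1)) = Mul(19, Pow(1758276, -1)) = Mul(19, Rational(1, 1758276)) = Rational(19, 1758276)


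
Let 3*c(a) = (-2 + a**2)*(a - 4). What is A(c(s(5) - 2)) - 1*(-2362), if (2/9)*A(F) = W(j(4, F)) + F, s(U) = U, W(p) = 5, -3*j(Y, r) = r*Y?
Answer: 2374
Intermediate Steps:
j(Y, r) = -Y*r/3 (j(Y, r) = -r*Y/3 = -Y*r/3)
c(a) = (-4 + a)*(-2 + a**2)/3 (c(a) = ((-2 + a**2)*(a - 4))/3 = ((-2 + a**2)*(-4 + a))/3 = ((-4 + a)*(-2 + a**2))/3 = (-4 + a)*(-2 + a**2)/3)
A(F) = 45/2 + 9*F/2 (A(F) = 9*(5 + F)/2 = 45/2 + 9*F/2)
A(c(s(5) - 2)) - 1*(-2362) = (45/2 + 9*(8/3 - 4*(5 - 2)**2/3 - 2*(5 - 2)/3 + (5 - 2)**3/3)/2) - 1*(-2362) = (45/2 + 9*(8/3 - 4/3*3**2 - 2/3*3 + (1/3)*3**3)/2) + 2362 = (45/2 + 9*(8/3 - 4/3*9 - 2 + (1/3)*27)/2) + 2362 = (45/2 + 9*(8/3 - 12 - 2 + 9)/2) + 2362 = (45/2 + (9/2)*(-7/3)) + 2362 = (45/2 - 21/2) + 2362 = 12 + 2362 = 2374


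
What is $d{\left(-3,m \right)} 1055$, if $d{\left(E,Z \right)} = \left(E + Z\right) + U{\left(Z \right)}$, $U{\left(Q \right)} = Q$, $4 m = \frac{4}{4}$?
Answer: $- \frac{5275}{2} \approx -2637.5$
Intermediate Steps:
$m = \frac{1}{4}$ ($m = \frac{4 \cdot \frac{1}{4}}{4} = \frac{1}{4} \cdot 1 = \frac{1}{4} \approx 0.25$)
$d{\left(E,Z \right)} = E + 2 Z$ ($d{\left(E,Z \right)} = \left(E + Z\right) + Z = E + 2 Z$)
$d{\left(-3,m \right)} 1055 = \left(-3 + 2 \cdot \frac{1}{4}\right) 1055 = \left(-3 + \frac{1}{2}\right) 1055 = \left(- \frac{5}{2}\right) 1055 = - \frac{5275}{2}$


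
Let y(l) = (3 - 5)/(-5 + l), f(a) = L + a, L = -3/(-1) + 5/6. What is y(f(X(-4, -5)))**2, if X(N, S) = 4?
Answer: 144/289 ≈ 0.49827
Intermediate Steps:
L = 23/6 (L = -3*(-1) + 5*(1/6) = 3 + 5/6 = 23/6 ≈ 3.8333)
f(a) = 23/6 + a
y(l) = -2/(-5 + l)
y(f(X(-4, -5)))**2 = (-2/(-5 + (23/6 + 4)))**2 = (-2/(-5 + 47/6))**2 = (-2/17/6)**2 = (-2*6/17)**2 = (-12/17)**2 = 144/289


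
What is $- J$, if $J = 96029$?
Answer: $-96029$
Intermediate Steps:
$- J = \left(-1\right) 96029 = -96029$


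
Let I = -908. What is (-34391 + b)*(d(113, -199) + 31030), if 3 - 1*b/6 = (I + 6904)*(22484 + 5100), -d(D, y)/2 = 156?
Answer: -30484431294326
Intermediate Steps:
d(D, y) = -312 (d(D, y) = -2*156 = -312)
b = -992361966 (b = 18 - 6*(-908 + 6904)*(22484 + 5100) = 18 - 35976*27584 = 18 - 6*165393664 = 18 - 992361984 = -992361966)
(-34391 + b)*(d(113, -199) + 31030) = (-34391 - 992361966)*(-312 + 31030) = -992396357*30718 = -30484431294326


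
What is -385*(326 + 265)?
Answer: -227535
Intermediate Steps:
-385*(326 + 265) = -385*591 = -227535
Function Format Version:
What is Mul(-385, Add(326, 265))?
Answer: -227535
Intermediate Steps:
Mul(-385, Add(326, 265)) = Mul(-385, 591) = -227535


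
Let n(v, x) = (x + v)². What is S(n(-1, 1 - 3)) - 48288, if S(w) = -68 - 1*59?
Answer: -48415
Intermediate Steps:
n(v, x) = (v + x)²
S(w) = -127 (S(w) = -68 - 59 = -127)
S(n(-1, 1 - 3)) - 48288 = -127 - 48288 = -48415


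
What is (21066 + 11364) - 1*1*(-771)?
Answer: 33201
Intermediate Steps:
(21066 + 11364) - 1*1*(-771) = 32430 - 1*(-771) = 32430 + 771 = 33201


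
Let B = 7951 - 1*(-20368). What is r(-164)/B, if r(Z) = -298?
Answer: -298/28319 ≈ -0.010523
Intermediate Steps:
B = 28319 (B = 7951 + 20368 = 28319)
r(-164)/B = -298/28319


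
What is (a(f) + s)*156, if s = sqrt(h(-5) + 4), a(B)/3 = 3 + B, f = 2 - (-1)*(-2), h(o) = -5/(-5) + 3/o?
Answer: 1404 + 156*sqrt(110)/5 ≈ 1731.2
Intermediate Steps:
h(o) = 1 + 3/o (h(o) = -5*(-1/5) + 3/o = 1 + 3/o)
f = 0 (f = 2 - 1*2 = 2 - 2 = 0)
a(B) = 9 + 3*B (a(B) = 3*(3 + B) = 9 + 3*B)
s = sqrt(110)/5 (s = sqrt((3 - 5)/(-5) + 4) = sqrt(-1/5*(-2) + 4) = sqrt(2/5 + 4) = sqrt(22/5) = sqrt(110)/5 ≈ 2.0976)
(a(f) + s)*156 = ((9 + 3*0) + sqrt(110)/5)*156 = ((9 + 0) + sqrt(110)/5)*156 = (9 + sqrt(110)/5)*156 = 1404 + 156*sqrt(110)/5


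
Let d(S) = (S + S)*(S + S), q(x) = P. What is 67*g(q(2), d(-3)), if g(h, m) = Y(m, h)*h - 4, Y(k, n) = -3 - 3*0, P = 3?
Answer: -871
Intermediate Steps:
q(x) = 3
d(S) = 4*S² (d(S) = (2*S)*(2*S) = 4*S²)
Y(k, n) = -3 (Y(k, n) = -3 + 0 = -3)
g(h, m) = -4 - 3*h (g(h, m) = -3*h - 4 = -4 - 3*h)
67*g(q(2), d(-3)) = 67*(-4 - 3*3) = 67*(-4 - 9) = 67*(-13) = -871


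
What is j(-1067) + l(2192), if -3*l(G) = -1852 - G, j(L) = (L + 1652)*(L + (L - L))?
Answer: -622847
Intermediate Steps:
j(L) = L*(1652 + L) (j(L) = (1652 + L)*(L + 0) = (1652 + L)*L = L*(1652 + L))
l(G) = 1852/3 + G/3 (l(G) = -(-1852 - G)/3 = 1852/3 + G/3)
j(-1067) + l(2192) = -1067*(1652 - 1067) + (1852/3 + (1/3)*2192) = -1067*585 + (1852/3 + 2192/3) = -624195 + 1348 = -622847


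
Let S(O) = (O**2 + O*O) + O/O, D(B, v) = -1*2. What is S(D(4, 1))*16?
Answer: 144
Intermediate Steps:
D(B, v) = -2
S(O) = 1 + 2*O**2 (S(O) = (O**2 + O**2) + 1 = 2*O**2 + 1 = 1 + 2*O**2)
S(D(4, 1))*16 = (1 + 2*(-2)**2)*16 = (1 + 2*4)*16 = (1 + 8)*16 = 9*16 = 144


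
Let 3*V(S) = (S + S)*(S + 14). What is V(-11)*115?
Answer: -2530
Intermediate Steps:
V(S) = 2*S*(14 + S)/3 (V(S) = ((S + S)*(S + 14))/3 = ((2*S)*(14 + S))/3 = (2*S*(14 + S))/3 = 2*S*(14 + S)/3)
V(-11)*115 = ((⅔)*(-11)*(14 - 11))*115 = ((⅔)*(-11)*3)*115 = -22*115 = -2530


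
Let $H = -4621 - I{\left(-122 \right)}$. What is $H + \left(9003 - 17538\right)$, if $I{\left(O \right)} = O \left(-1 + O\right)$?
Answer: $-28162$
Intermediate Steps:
$H = -19627$ ($H = -4621 - - 122 \left(-1 - 122\right) = -4621 - \left(-122\right) \left(-123\right) = -4621 - 15006 = -19627$)
$H + \left(9003 - 17538\right) = -19627 + \left(9003 - 17538\right) = -19627 - 8535 = -28162$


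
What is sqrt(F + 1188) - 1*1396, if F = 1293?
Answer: -1396 + sqrt(2481) ≈ -1346.2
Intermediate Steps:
sqrt(F + 1188) - 1*1396 = sqrt(1293 + 1188) - 1*1396 = sqrt(2481) - 1396 = -1396 + sqrt(2481)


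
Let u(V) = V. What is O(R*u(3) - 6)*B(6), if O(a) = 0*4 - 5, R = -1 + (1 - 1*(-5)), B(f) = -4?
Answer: 20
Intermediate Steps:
R = 5 (R = -1 + (1 + 5) = -1 + 6 = 5)
O(a) = -5 (O(a) = 0 - 5 = -5)
O(R*u(3) - 6)*B(6) = -5*(-4) = 20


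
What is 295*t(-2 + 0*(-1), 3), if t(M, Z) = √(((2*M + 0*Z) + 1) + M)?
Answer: 295*I*√5 ≈ 659.64*I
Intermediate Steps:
t(M, Z) = √(1 + 3*M) (t(M, Z) = √(((2*M + 0) + 1) + M) = √((2*M + 1) + M) = √((1 + 2*M) + M) = √(1 + 3*M))
295*t(-2 + 0*(-1), 3) = 295*√(1 + 3*(-2 + 0*(-1))) = 295*√(1 + 3*(-2 + 0)) = 295*√(1 + 3*(-2)) = 295*√(1 - 6) = 295*√(-5) = 295*(I*√5) = 295*I*√5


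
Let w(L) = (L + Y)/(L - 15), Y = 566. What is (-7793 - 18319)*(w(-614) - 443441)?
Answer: 428427787776/37 ≈ 1.1579e+10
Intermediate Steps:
w(L) = (566 + L)/(-15 + L) (w(L) = (L + 566)/(L - 15) = (566 + L)/(-15 + L))
(-7793 - 18319)*(w(-614) - 443441) = (-7793 - 18319)*((566 - 614)/(-15 - 614) - 443441) = -26112*(-48/(-629) - 443441) = -26112*(-1/629*(-48) - 443441) = -26112*(48/629 - 443441) = -26112*(-278924341/629) = 428427787776/37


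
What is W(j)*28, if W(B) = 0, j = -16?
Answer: 0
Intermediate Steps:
W(j)*28 = 0*28 = 0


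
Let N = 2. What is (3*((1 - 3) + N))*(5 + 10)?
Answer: 0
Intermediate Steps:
(3*((1 - 3) + N))*(5 + 10) = (3*((1 - 3) + 2))*(5 + 10) = (3*(-2 + 2))*15 = (3*0)*15 = 0*15 = 0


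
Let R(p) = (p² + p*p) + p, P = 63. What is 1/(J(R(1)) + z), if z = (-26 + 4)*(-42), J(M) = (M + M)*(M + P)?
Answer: 1/1320 ≈ 0.00075758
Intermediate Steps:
R(p) = p + 2*p² (R(p) = (p² + p²) + p = 2*p² + p = p + 2*p²)
J(M) = 2*M*(63 + M) (J(M) = (M + M)*(M + 63) = (2*M)*(63 + M) = 2*M*(63 + M))
z = 924 (z = -22*(-42) = 924)
1/(J(R(1)) + z) = 1/(2*(1*(1 + 2*1))*(63 + 1*(1 + 2*1)) + 924) = 1/(2*(1*(1 + 2))*(63 + 1*(1 + 2)) + 924) = 1/(2*(1*3)*(63 + 1*3) + 924) = 1/(2*3*(63 + 3) + 924) = 1/(2*3*66 + 924) = 1/(396 + 924) = 1/1320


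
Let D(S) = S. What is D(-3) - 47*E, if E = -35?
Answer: 1642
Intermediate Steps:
D(-3) - 47*E = -3 - 47*(-35) = -3 + 1645 = 1642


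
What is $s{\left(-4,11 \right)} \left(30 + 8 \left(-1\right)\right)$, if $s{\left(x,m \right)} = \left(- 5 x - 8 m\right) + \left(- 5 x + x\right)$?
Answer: $-1144$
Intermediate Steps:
$s{\left(x,m \right)} = - 9 x - 8 m$ ($s{\left(x,m \right)} = \left(- 8 m - 5 x\right) - 4 x = - 9 x - 8 m$)
$s{\left(-4,11 \right)} \left(30 + 8 \left(-1\right)\right) = \left(\left(-9\right) \left(-4\right) - 88\right) \left(30 + 8 \left(-1\right)\right) = \left(36 - 88\right) \left(30 - 8\right) = \left(-52\right) 22 = -1144$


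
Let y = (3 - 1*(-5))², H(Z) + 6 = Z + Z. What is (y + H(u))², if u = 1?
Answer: 3600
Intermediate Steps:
H(Z) = -6 + 2*Z (H(Z) = -6 + (Z + Z) = -6 + 2*Z)
y = 64 (y = (3 + 5)² = 8² = 64)
(y + H(u))² = (64 + (-6 + 2*1))² = (64 + (-6 + 2))² = (64 - 4)² = 60² = 3600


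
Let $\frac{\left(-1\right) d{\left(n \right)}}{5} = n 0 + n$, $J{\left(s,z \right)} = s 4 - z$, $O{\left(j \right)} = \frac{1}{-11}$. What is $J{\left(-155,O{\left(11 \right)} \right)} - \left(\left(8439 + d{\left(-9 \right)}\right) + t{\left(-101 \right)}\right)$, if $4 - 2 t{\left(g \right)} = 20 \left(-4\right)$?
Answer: $- \frac{100605}{11} \approx -9145.9$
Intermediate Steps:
$t{\left(g \right)} = 42$ ($t{\left(g \right)} = 2 - \frac{20 \left(-4\right)}{2} = 2 - -40 = 2 + 40 = 42$)
$O{\left(j \right)} = - \frac{1}{11}$
$J{\left(s,z \right)} = - z + 4 s$ ($J{\left(s,z \right)} = 4 s - z = - z + 4 s$)
$d{\left(n \right)} = - 5 n$ ($d{\left(n \right)} = - 5 \left(n 0 + n\right) = - 5 \left(0 + n\right) = - 5 n$)
$J{\left(-155,O{\left(11 \right)} \right)} - \left(\left(8439 + d{\left(-9 \right)}\right) + t{\left(-101 \right)}\right) = \left(\left(-1\right) \left(- \frac{1}{11}\right) + 4 \left(-155\right)\right) - \left(\left(8439 - -45\right) + 42\right) = \left(\frac{1}{11} - 620\right) - \left(\left(8439 + 45\right) + 42\right) = - \frac{6819}{11} - \left(8484 + 42\right) = - \frac{6819}{11} - 8526 = - \frac{100605}{11}$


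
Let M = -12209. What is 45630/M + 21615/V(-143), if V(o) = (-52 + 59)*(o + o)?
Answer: -32295345/2222038 ≈ -14.534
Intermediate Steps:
V(o) = 14*o (V(o) = 7*(2*o) = 14*o)
45630/M + 21615/V(-143) = 45630/(-12209) + 21615/((14*(-143))) = 45630*(-1/12209) + 21615/(-2002) = -45630/12209 + 21615*(-1/2002) = -45630/12209 - 1965/182 = -32295345/2222038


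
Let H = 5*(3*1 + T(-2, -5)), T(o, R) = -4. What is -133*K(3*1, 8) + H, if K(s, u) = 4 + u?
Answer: -1601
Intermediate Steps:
H = -5 (H = 5*(3*1 - 4) = 5*(3 - 4) = 5*(-1) = -5)
-133*K(3*1, 8) + H = -133*(4 + 8) - 5 = -133*12 - 5 = -1596 - 5 = -1601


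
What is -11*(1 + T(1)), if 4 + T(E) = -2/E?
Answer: 55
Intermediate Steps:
T(E) = -4 - 2/E
-11*(1 + T(1)) = -11*(1 + (-4 - 2/1)) = -11*(1 + (-4 - 2*1)) = -11*(1 + (-4 - 2)) = -11*(1 - 6) = -11*(-5) = 55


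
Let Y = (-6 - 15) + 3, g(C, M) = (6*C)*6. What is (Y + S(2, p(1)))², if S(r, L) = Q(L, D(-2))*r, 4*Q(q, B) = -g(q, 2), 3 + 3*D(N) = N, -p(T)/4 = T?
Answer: 2916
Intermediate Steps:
p(T) = -4*T
D(N) = -1 + N/3
g(C, M) = 36*C
Y = -18 (Y = -21 + 3 = -18)
Q(q, B) = -9*q (Q(q, B) = (-36*q)/4 = -9*q)
S(r, L) = -9*L*r (S(r, L) = (-9*L)*r = -9*L*r)
(Y + S(2, p(1)))² = (-18 - 9*(-4*1)*2)² = (-18 - 9*(-4)*2)² = (-18 + 72)² = 54² = 2916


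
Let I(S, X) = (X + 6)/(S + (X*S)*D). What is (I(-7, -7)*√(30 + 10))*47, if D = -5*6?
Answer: 94*√10/1477 ≈ 0.20126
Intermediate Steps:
D = -30
I(S, X) = (6 + X)/(S - 30*S*X) (I(S, X) = (X + 6)/(S + (X*S)*(-30)) = (6 + X)/(S + (S*X)*(-30)) = (6 + X)/(S - 30*S*X))
(I(-7, -7)*√(30 + 10))*47 = (((-6 - 1*(-7))/((-7)*(-1 + 30*(-7))))*√(30 + 10))*47 = ((-(-6 + 7)/(7*(-1 - 210)))*√40)*47 = ((-⅐*1/(-211))*(2*√10))*47 = ((-⅐*(-1/211)*1)*(2*√10))*47 = ((2*√10)/1477)*47 = (2*√10/1477)*47 = 94*√10/1477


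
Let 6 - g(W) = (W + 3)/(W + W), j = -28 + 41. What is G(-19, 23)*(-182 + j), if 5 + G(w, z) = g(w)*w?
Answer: 18759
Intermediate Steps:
j = 13
g(W) = 6 - (3 + W)/(2*W) (g(W) = 6 - (W + 3)/(W + W) = 6 - (3 + W)/(2*W))
G(w, z) = -13/2 + 11*w/2 (G(w, z) = -5 + ((-3 + 11*w)/(2*w))*w = -5 + (-3/2 + 11*w/2) = -13/2 + 11*w/2)
G(-19, 23)*(-182 + j) = (-13/2 + (11/2)*(-19))*(-182 + 13) = (-13/2 - 209/2)*(-169) = -111*(-169) = 18759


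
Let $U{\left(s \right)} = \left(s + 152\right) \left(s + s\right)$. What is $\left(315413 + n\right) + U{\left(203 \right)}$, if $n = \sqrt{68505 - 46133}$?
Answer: $459543 + 2 \sqrt{5593} \approx 4.5969 \cdot 10^{5}$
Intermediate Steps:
$U{\left(s \right)} = 2 s \left(152 + s\right)$ ($U{\left(s \right)} = \left(152 + s\right) 2 s = 2 s \left(152 + s\right)$)
$n = 2 \sqrt{5593}$ ($n = \sqrt{22372} = 2 \sqrt{5593} \approx 149.57$)
$\left(315413 + n\right) + U{\left(203 \right)} = \left(315413 + 2 \sqrt{5593}\right) + 2 \cdot 203 \left(152 + 203\right) = \left(315413 + 2 \sqrt{5593}\right) + 2 \cdot 203 \cdot 355 = \left(315413 + 2 \sqrt{5593}\right) + 144130 = 459543 + 2 \sqrt{5593}$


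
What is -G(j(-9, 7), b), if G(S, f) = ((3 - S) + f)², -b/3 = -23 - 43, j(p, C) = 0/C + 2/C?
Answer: -1974025/49 ≈ -40286.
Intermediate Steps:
j(p, C) = 2/C (j(p, C) = 0 + 2/C = 2/C)
b = 198 (b = -3*(-23 - 43) = -3*(-66) = 198)
G(S, f) = (3 + f - S)²
-G(j(-9, 7), b) = -(3 + 198 - 2/7)² = -(1405/7)² = -1*1974025/49 = -1974025/49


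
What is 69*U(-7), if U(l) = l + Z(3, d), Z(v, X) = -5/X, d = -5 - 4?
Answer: -1334/3 ≈ -444.67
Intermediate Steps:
d = -9
U(l) = 5/9 + l (U(l) = l - 5/(-9) = l - 5*(-⅑) = l + 5/9 = 5/9 + l)
69*U(-7) = 69*(5/9 - 7) = 69*(-58/9) = -1334/3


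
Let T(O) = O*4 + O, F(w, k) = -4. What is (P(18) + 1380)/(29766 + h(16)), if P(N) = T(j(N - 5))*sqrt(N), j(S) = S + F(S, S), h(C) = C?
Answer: 690/14891 + 135*sqrt(2)/29782 ≈ 0.052747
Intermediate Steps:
j(S) = -4 + S (j(S) = S - 4 = -4 + S)
T(O) = 5*O (T(O) = 4*O + O = 5*O)
P(N) = sqrt(N)*(-45 + 5*N) (P(N) = (5*(-4 + (N - 5)))*sqrt(N) = (5*(-4 + (-5 + N)))*sqrt(N) = (5*(-9 + N))*sqrt(N) = (-45 + 5*N)*sqrt(N) = sqrt(N)*(-45 + 5*N))
(P(18) + 1380)/(29766 + h(16)) = (5*sqrt(18)*(-9 + 18) + 1380)/(29766 + 16) = (5*(3*sqrt(2))*9 + 1380)/29782 = (135*sqrt(2) + 1380)*(1/29782) = (1380 + 135*sqrt(2))*(1/29782) = 690/14891 + 135*sqrt(2)/29782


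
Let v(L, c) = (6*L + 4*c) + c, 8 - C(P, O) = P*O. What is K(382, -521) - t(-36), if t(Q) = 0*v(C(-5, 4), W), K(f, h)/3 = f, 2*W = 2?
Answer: 1146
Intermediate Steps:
W = 1 (W = (1/2)*2 = 1)
K(f, h) = 3*f
C(P, O) = 8 - O*P (C(P, O) = 8 - P*O = 8 - O*P)
v(L, c) = 5*c + 6*L (v(L, c) = (4*c + 6*L) + c = 5*c + 6*L)
t(Q) = 0 (t(Q) = 0*(5*1 + 6*(8 - 1*4*(-5))) = 0*(5 + 6*(8 + 20)) = 0*(5 + 6*28) = 0*(5 + 168) = 0*173 = 0)
K(382, -521) - t(-36) = 3*382 - 1*0 = 1146 + 0 = 1146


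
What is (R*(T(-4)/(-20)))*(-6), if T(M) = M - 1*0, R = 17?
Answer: -102/5 ≈ -20.400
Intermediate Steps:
T(M) = M (T(M) = M + 0 = M)
(R*(T(-4)/(-20)))*(-6) = (17*(-4/(-20)))*(-6) = (17*(-4*(-1/20)))*(-6) = (17*(⅕))*(-6) = (17/5)*(-6) = -102/5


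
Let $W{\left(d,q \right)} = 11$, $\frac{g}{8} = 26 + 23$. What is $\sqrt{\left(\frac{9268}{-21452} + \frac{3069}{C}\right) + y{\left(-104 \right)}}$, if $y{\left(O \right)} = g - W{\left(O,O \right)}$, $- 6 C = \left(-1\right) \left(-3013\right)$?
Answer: $\frac{2 \sqrt{24443037857064346}}{16158719} \approx 19.351$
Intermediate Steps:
$g = 392$ ($g = 8 \left(26 + 23\right) = 8 \cdot 49 = 392$)
$C = - \frac{3013}{6}$ ($C = - \frac{\left(-1\right) \left(-3013\right)}{6} = \left(- \frac{1}{6}\right) 3013 = - \frac{3013}{6} \approx -502.17$)
$y{\left(O \right)} = 381$ ($y{\left(O \right)} = 392 - 11 = 381$)
$\sqrt{\left(\frac{9268}{-21452} + \frac{3069}{C}\right) + y{\left(-104 \right)}} = \sqrt{\left(\frac{9268}{-21452} + \frac{3069}{- \frac{3013}{6}}\right) + 381} = \sqrt{\left(9268 \left(- \frac{1}{21452}\right) + 3069 \left(- \frac{6}{3013}\right)\right) + 381} = \sqrt{\left(- \frac{2317}{5363} - \frac{18414}{3013}\right) + 381} = \sqrt{- \frac{105735403}{16158719} + 381} = \sqrt{\frac{6050736536}{16158719}} = \frac{2 \sqrt{24443037857064346}}{16158719}$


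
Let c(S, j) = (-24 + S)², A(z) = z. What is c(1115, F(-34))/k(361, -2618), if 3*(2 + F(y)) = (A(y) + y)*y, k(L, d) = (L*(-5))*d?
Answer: 1190281/4725490 ≈ 0.25189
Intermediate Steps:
k(L, d) = -5*L*d (k(L, d) = (-5*L)*d = -5*L*d)
F(y) = -2 + 2*y²/3 (F(y) = -2 + ((y + y)*y)/3 = -2 + ((2*y)*y)/3 = -2 + (2*y²)/3 = -2 + 2*y²/3)
c(1115, F(-34))/k(361, -2618) = (-24 + 1115)²/((-5*361*(-2618))) = 1091²/4725490 = 1190281*(1/4725490) = 1190281/4725490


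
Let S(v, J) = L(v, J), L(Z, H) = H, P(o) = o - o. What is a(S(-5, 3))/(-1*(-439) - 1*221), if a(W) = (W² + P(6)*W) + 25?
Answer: 17/109 ≈ 0.15596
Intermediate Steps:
P(o) = 0
S(v, J) = J
a(W) = 25 + W² (a(W) = (W² + 0*W) + 25 = (W² + 0) + 25 = W² + 25 = 25 + W²)
a(S(-5, 3))/(-1*(-439) - 1*221) = (25 + 3²)/(-1*(-439) - 1*221) = (25 + 9)/(439 - 221) = 34/218 = 34*(1/218) = 17/109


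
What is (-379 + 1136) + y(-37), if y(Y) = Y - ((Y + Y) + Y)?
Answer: 831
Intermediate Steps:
y(Y) = -2*Y (y(Y) = Y - (2*Y + Y) = Y - 3*Y = -2*Y)
(-379 + 1136) + y(-37) = (-379 + 1136) - 2*(-37) = 757 + 74 = 831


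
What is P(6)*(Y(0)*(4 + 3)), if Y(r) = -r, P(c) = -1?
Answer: 0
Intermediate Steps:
P(6)*(Y(0)*(4 + 3)) = -(-1*0)*(4 + 3) = -0*7 = -1*0 = 0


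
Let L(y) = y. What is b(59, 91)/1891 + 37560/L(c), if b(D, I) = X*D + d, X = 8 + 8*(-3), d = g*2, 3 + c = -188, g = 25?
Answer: -71196714/361181 ≈ -197.12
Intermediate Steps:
c = -191 (c = -3 - 188 = -191)
d = 50 (d = 25*2 = 50)
X = -16 (X = 8 - 24 = -16)
b(D, I) = 50 - 16*D (b(D, I) = -16*D + 50 = 50 - 16*D)
b(59, 91)/1891 + 37560/L(c) = (50 - 16*59)/1891 + 37560/(-191) = (50 - 944)*(1/1891) + 37560*(-1/191) = -894*1/1891 - 37560/191 = -894/1891 - 37560/191 = -71196714/361181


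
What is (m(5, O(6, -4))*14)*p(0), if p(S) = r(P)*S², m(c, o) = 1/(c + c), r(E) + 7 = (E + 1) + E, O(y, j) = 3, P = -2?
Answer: 0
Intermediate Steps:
r(E) = -6 + 2*E (r(E) = -7 + ((E + 1) + E) = -7 + ((1 + E) + E) = -7 + (1 + 2*E) = -6 + 2*E)
m(c, o) = 1/(2*c)
p(S) = -10*S² (p(S) = (-6 + 2*(-2))*S² = (-6 - 4)*S² = -10*S²)
(m(5, O(6, -4))*14)*p(0) = (((½)/5)*14)*(-10*0²) = (((½)*(⅕))*14)*(-10*0) = ((⅒)*14)*0 = (7/5)*0 = 0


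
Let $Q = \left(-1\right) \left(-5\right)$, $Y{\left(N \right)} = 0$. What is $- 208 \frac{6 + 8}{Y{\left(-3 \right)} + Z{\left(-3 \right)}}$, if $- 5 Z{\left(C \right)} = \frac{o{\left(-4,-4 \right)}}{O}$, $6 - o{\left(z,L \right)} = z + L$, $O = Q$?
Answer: $5200$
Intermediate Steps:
$Q = 5$
$O = 5$
$o{\left(z,L \right)} = 6 - L - z$ ($o{\left(z,L \right)} = 6 - \left(z + L\right) = 6 - \left(L + z\right) = 6 - L - z$)
$Z{\left(C \right)} = - \frac{14}{25}$ ($Z{\left(C \right)} = - \frac{\left(6 - -4 - -4\right) \frac{1}{5}}{5} = - \frac{\left(6 + 4 + 4\right) \frac{1}{5}}{5} = - \frac{14 \cdot \frac{1}{5}}{5} = \left(- \frac{1}{5}\right) \frac{14}{5} = - \frac{14}{25}$)
$- 208 \frac{6 + 8}{Y{\left(-3 \right)} + Z{\left(-3 \right)}} = - 208 \frac{6 + 8}{0 - \frac{14}{25}} = - 208 \frac{14}{- \frac{14}{25}} = - 208 \cdot 14 \left(- \frac{25}{14}\right) = \left(-208\right) \left(-25\right) = 5200$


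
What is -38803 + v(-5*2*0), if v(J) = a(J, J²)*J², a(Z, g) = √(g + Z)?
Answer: -38803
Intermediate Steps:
a(Z, g) = √(Z + g)
v(J) = J²*√(J + J²) (v(J) = √(J + J²)*J² = J²*√(J + J²))
-38803 + v(-5*2*0) = -38803 + (-5*2*0)²*√((-5*2*0)*(1 - 5*2*0)) = -38803 + (-10*0)²*√((-10*0)*(1 - 10*0)) = -38803 + 0²*√(0*(1 + 0)) = -38803 + 0*√(0*1) = -38803 + 0*√0 = -38803 + 0*0 = -38803 + 0 = -38803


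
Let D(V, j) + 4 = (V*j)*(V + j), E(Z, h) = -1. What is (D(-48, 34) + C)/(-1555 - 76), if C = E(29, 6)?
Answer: -22843/1631 ≈ -14.006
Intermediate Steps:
C = -1
D(V, j) = -4 + V*j*(V + j) (D(V, j) = -4 + (V*j)*(V + j) = -4 + V*j*(V + j))
(D(-48, 34) + C)/(-1555 - 76) = ((-4 - 48*34**2 + 34*(-48)**2) - 1)/(-1555 - 76) = ((-4 - 48*1156 + 34*2304) - 1)/(-1631) = ((-4 - 55488 + 78336) - 1)*(-1/1631) = (22844 - 1)*(-1/1631) = 22843*(-1/1631) = -22843/1631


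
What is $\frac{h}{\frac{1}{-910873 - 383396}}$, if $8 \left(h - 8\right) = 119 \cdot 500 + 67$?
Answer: $- \frac{77178554739}{8} \approx -9.6473 \cdot 10^{9}$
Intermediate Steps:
$h = \frac{59631}{8}$ ($h = 8 + \frac{119 \cdot 500 + 67}{8} = 8 + \frac{59500 + 67}{8} = 8 + \frac{1}{8} \cdot 59567 = 8 + \frac{59567}{8} = \frac{59631}{8} \approx 7453.9$)
$\frac{h}{\frac{1}{-910873 - 383396}} = \frac{59631}{8 \frac{1}{-910873 - 383396}} = \frac{59631}{8 \frac{1}{-1294269}} = \frac{59631}{8 \left(- \frac{1}{1294269}\right)} = \frac{59631}{8} \left(-1294269\right) = - \frac{77178554739}{8}$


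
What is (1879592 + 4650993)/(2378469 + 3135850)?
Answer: 6530585/5514319 ≈ 1.1843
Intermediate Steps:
(1879592 + 4650993)/(2378469 + 3135850) = 6530585/5514319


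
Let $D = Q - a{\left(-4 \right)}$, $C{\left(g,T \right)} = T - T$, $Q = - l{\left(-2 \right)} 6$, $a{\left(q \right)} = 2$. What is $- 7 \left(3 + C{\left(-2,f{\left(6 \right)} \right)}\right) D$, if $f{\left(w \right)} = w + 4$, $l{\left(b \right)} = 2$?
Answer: $294$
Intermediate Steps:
$f{\left(w \right)} = 4 + w$
$Q = -12$ ($Q = \left(-1\right) 2 \cdot 6 = \left(-2\right) 6 = -12$)
$C{\left(g,T \right)} = 0$
$D = -14$ ($D = -12 - 2 = -14$)
$- 7 \left(3 + C{\left(-2,f{\left(6 \right)} \right)}\right) D = - 7 \left(3 + 0\right) \left(-14\right) = \left(-7\right) 3 \left(-14\right) = \left(-21\right) \left(-14\right) = 294$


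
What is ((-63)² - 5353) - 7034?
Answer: -8418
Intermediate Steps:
((-63)² - 5353) - 7034 = (3969 - 5353) - 7034 = -1384 - 7034 = -8418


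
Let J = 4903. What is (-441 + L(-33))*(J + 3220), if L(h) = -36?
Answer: -3874671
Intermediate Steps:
(-441 + L(-33))*(J + 3220) = (-441 - 36)*(4903 + 3220) = -477*8123 = -3874671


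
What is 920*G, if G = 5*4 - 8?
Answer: 11040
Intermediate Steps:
G = 12 (G = 20 - 8 = 12)
920*G = 920*12 = 11040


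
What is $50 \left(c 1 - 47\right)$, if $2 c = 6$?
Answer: $-2200$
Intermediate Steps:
$c = 3$ ($c = \frac{1}{2} \cdot 6 = 3$)
$50 \left(c 1 - 47\right) = 50 \left(3 \cdot 1 - 47\right) = 50 \left(3 - 47\right) = 50 \left(-44\right) = -2200$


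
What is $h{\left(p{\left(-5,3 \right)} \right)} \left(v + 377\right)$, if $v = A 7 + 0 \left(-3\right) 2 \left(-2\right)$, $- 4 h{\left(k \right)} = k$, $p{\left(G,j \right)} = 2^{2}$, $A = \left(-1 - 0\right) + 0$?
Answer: $-370$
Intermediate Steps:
$A = -1$ ($A = \left(-1 + 0\right) + 0 = -1 + 0 = -1$)
$p{\left(G,j \right)} = 4$
$h{\left(k \right)} = - \frac{k}{4}$
$v = -7$ ($v = \left(-1\right) 7 + 0 \left(-3\right) 2 \left(-2\right) = -7 + 0 \left(-4\right) = -7 + 0 = -7$)
$h{\left(p{\left(-5,3 \right)} \right)} \left(v + 377\right) = \left(- \frac{1}{4}\right) 4 \left(-7 + 377\right) = \left(-1\right) 370 = -370$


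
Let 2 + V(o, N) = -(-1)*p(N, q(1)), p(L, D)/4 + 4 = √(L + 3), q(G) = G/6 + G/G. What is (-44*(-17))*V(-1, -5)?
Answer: -13464 + 2992*I*√2 ≈ -13464.0 + 4231.3*I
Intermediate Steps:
q(G) = 1 + G/6 (q(G) = G*(⅙) + 1 = G/6 + 1 = 1 + G/6)
p(L, D) = -16 + 4*√(3 + L) (p(L, D) = -16 + 4*√(L + 3) = -16 + 4*√(3 + L))
V(o, N) = -18 + 4*√(3 + N) (V(o, N) = -2 - (-1)*(-16 + 4*√(3 + N)) = -2 - (16 - 4*√(3 + N)) = -2 + (-16 + 4*√(3 + N)) = -18 + 4*√(3 + N))
(-44*(-17))*V(-1, -5) = (-44*(-17))*(-18 + 4*√(3 - 5)) = 748*(-18 + 4*√(-2)) = 748*(-18 + 4*(I*√2)) = 748*(-18 + 4*I*√2) = -13464 + 2992*I*√2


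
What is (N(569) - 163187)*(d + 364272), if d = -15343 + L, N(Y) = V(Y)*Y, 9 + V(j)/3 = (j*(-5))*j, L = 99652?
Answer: -1239644031995985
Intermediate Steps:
V(j) = -27 - 15*j² (V(j) = -27 + 3*((j*(-5))*j) = -27 + 3*((-5*j)*j) = -27 + 3*(-5*j²) = -27 - 15*j²)
N(Y) = Y*(-27 - 15*Y²) (N(Y) = (-27 - 15*Y²)*Y = Y*(-27 - 15*Y²))
d = 84309 (d = -15343 + 99652 = 84309)
(N(569) - 163187)*(d + 364272) = ((-27*569 - 15*569³) - 163187)*(84309 + 364272) = ((-15363 - 15*184220009) - 163187)*448581 = ((-15363 - 2763300135) - 163187)*448581 = (-2763315498 - 163187)*448581 = -2763478685*448581 = -1239644031995985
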